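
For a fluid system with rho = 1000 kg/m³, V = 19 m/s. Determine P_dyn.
Formula: P_{dyn} = \frac{1}{2} \rho V^2
P_dyn = 0.5·1000·19²/1000 = 180.5 kPa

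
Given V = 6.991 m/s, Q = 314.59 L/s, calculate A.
Formula: Q = A V
Substituting knowns: 314.59 = A·6.991·1000
Solving for A: A = (314.59/1000)/6.991 = 0.045 m²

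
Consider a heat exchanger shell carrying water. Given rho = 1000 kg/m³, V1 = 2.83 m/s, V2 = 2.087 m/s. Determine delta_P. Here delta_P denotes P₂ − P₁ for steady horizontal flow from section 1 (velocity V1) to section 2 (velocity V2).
Formula: \Delta P = \frac{1}{2} \rho (V_1^2 - V_2^2)
delta_P = 0.5·1000·(2.83² − 2.087²)/1000 = 1.827 kPa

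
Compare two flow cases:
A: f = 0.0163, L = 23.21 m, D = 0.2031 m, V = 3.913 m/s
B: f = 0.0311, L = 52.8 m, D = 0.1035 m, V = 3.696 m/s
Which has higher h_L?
h_L(A) = 1.454 m, h_L(B) = 11.05 m. Answer: B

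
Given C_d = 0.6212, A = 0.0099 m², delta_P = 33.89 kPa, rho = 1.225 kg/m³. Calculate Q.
Formula: Q = C_d A \sqrt{\frac{2 \Delta P}{\rho}}
Q = 0.6212·0.0099·√(2·(33.89·1000)/1.225)·1000 = 1447 L/s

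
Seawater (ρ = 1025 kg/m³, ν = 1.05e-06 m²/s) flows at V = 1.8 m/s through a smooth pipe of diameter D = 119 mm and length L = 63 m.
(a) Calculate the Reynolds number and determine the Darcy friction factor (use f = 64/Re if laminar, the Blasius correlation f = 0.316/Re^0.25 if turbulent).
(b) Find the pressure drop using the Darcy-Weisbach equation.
(a) Re = V·D/ν = 1.8·0.119/1.05e-06 = 204000 → turbulent (Re > 4000); f = 0.316/Re^0.25 = 0.316/204000^0.25 = 0.014869 (Blasius is strictly valid for Re ≲ 1e5; used here as the smooth-pipe estimate the problem specifies)
(b) Darcy-Weisbach: ΔP = f·(L/D)·½ρV²/1000 = 0.014869·(63/0.119)·½·1025·1.8²/1000 = 13.07 kPa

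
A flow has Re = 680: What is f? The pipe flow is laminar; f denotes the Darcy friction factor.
Formula: f = \frac{64}{Re}
f = 64/680 = 0.09412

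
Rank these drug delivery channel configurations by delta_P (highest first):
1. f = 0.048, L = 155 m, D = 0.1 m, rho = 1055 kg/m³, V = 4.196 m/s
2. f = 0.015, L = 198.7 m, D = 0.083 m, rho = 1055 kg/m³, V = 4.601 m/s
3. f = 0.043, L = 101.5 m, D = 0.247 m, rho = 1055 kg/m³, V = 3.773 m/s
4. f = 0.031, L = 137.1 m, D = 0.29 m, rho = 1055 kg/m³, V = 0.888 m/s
Case 1: delta_P = 691 kPa
Case 2: delta_P = 401 kPa
Case 3: delta_P = 132.7 kPa
Case 4: delta_P = 6.096 kPa
Ranking (highest first): 1, 2, 3, 4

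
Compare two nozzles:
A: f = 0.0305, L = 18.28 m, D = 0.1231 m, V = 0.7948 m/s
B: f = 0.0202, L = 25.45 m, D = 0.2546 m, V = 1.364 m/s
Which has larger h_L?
h_L(A) = 0.1458 m, h_L(B) = 0.1915 m. Answer: B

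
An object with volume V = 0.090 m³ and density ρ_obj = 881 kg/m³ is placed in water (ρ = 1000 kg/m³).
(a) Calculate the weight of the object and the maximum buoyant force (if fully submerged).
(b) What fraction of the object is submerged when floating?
(a) W=rho_obj*g*V=881*9.81*0.090=777.8 N; F_B(max)=rho*g*V=1000*9.81*0.090=882.9 N
(b) Floating fraction=rho_obj/rho=881/1000=0.881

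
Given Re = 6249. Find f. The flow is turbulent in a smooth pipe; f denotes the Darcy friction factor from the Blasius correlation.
Formula: f = \frac{0.316}{Re^{0.25}}
f = 0.316/6249^0.25 = 0.03554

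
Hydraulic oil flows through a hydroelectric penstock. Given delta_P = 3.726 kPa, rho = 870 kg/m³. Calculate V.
Formula: V = \sqrt{\frac{2 \Delta P}{\rho}}
V = √(2·(3.726·1000)/870) = 2.927 m/s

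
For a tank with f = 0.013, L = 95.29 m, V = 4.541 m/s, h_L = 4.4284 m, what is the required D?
Formula: h_L = f \frac{L}{D} \frac{V^2}{2g}
Substituting knowns: 4.4284 = 0.013·(95.29/D)·4.541²/(2·9.81)
Solving for D: D = 0.013·95.29·4.541²/(2·9.81·4.4284) = 0.294 m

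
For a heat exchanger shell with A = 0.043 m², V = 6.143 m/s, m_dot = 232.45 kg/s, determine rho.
Formula: \dot{m} = \rho A V
Substituting knowns: 232.45 = rho·0.043·6.143
Solving for rho: rho = 232.45/(0.043·6.143) = 880 kg/m³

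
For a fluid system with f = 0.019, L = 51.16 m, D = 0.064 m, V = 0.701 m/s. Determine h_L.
Formula: h_L = f \frac{L}{D} \frac{V^2}{2g}
h_L = 0.019·(51.16/0.064)·0.701²/(2·9.81) = 0.3804 m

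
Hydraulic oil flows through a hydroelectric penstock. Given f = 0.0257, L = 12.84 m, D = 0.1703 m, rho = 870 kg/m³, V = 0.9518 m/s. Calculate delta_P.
Formula: \Delta P = f \frac{L}{D} \frac{\rho V^2}{2}
delta_P = 0.0257·(12.84/0.1703)·0.5·870·0.9518²/1000 = 0.7636 kPa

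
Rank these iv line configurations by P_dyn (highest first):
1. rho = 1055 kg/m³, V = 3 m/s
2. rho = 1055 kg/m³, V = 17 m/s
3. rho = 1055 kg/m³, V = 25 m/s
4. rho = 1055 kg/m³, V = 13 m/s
Case 1: P_dyn = 4.747 kPa
Case 2: P_dyn = 152.4 kPa
Case 3: P_dyn = 329.7 kPa
Case 4: P_dyn = 89.15 kPa
Ranking (highest first): 3, 2, 4, 1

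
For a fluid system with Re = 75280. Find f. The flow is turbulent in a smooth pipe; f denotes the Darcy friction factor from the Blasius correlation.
Formula: f = \frac{0.316}{Re^{0.25}}
f = 0.316/75280^0.25 = 0.01908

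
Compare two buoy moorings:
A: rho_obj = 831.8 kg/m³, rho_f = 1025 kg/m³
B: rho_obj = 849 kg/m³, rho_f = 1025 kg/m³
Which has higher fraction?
fraction(A) = 0.8115, fraction(B) = 0.8283. Answer: B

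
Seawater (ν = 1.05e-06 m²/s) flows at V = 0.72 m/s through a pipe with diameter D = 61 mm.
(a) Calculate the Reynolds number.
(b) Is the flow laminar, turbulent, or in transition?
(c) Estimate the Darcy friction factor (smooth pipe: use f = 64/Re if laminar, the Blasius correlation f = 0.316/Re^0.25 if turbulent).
(a) Re = V·D/ν = 0.72·0.061/1.05e-06 = 41829
(b) Flow regime: turbulent (Re > 4000)
(c) Friction factor: f = 0.316/Re^0.25 = 0.316/41829^0.25 = 0.0221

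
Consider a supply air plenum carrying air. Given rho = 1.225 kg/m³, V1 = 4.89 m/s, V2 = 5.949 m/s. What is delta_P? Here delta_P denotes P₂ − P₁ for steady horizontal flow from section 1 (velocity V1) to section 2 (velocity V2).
Formula: \Delta P = \frac{1}{2} \rho (V_1^2 - V_2^2)
delta_P = 0.5·1.225·(4.89² − 5.949²)/1000 = -0.007031 kPa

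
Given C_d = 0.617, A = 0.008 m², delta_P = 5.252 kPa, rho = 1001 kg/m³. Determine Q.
Formula: Q = C_d A \sqrt{\frac{2 \Delta P}{\rho}}
Q = 0.617·0.008·√(2·(5.252·1000)/1001)·1000 = 15.99 L/s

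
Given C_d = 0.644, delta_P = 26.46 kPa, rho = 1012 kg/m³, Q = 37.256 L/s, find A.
Formula: Q = C_d A \sqrt{\frac{2 \Delta P}{\rho}}
Substituting knowns: 37.256 = 0.644·A·√(2·(26.46·1000)/1012)·1000
Solving for A: A = (37.256/1000)/(0.644·√(2·(26.46·1000)/1012)) = 0.008 m²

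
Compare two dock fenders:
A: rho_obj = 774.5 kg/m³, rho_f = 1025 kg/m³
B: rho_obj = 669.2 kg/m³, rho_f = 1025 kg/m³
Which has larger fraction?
fraction(A) = 0.7556, fraction(B) = 0.6529. Answer: A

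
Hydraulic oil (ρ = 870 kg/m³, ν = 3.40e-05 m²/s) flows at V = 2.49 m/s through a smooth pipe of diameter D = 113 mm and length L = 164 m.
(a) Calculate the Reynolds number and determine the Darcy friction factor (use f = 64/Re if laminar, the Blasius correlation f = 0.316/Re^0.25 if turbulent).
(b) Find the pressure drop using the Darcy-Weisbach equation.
(a) Re = V·D/ν = 2.49·0.113/3.40e-05 = 8275.6 → turbulent (Re > 4000); f = 0.316/Re^0.25 = 0.316/8275.6^0.25 = 0.033131
(b) Darcy-Weisbach: ΔP = f·(L/D)·½ρV²/1000 = 0.033131·(164/0.113)·½·870·2.49²/1000 = 129.7 kPa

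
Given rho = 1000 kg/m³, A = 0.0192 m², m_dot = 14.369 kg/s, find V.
Formula: \dot{m} = \rho A V
Substituting knowns: 14.369 = 1000·0.0192·V
Solving for V: V = 14.369/(1000·0.0192) = 0.7484 m/s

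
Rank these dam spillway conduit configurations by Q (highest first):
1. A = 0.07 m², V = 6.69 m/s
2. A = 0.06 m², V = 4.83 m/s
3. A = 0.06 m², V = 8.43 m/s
Case 1: Q = 468.3 L/s
Case 2: Q = 289.8 L/s
Case 3: Q = 505.8 L/s
Ranking (highest first): 3, 1, 2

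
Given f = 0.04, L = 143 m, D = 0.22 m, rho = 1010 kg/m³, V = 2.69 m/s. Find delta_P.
Formula: \Delta P = f \frac{L}{D} \frac{\rho V^2}{2}
delta_P = 0.04·(143/0.22)·0.5·1010·2.69²/1000 = 95.01 kPa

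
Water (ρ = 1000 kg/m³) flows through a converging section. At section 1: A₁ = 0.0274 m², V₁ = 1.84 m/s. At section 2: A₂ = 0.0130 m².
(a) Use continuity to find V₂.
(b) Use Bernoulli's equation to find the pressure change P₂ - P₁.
(a) Continuity: A₁V₁=A₂V₂ -> V₂=A₁V₁/A₂=0.0274*1.84/0.0130=3.88 m/s
(b) Bernoulli: P₂-P₁=0.5*rho*(V₁^2-V₂^2)/1000=0.5*1000*(1.84^2-3.88^2)/1000=-5.834 kPa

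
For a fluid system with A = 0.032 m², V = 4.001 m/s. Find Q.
Formula: Q = A V
Q = 0.032·4.001·1000 = 128 L/s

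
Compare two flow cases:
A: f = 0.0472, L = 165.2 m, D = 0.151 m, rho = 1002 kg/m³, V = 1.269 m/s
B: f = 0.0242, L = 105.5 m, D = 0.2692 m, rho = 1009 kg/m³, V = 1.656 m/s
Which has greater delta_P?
delta_P(A) = 41.66 kPa, delta_P(B) = 13.12 kPa. Answer: A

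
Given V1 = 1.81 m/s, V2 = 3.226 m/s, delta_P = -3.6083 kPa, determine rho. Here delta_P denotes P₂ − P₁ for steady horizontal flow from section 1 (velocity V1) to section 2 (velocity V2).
Formula: \Delta P = \frac{1}{2} \rho (V_1^2 - V_2^2)
Substituting knowns: -3.6083 = 0.5·rho·(1.81² − 3.226²)/1000
Solving for rho: rho = 2·(-3.6083·1000)/(1.81² − 3.226²) = 1012 kg/m³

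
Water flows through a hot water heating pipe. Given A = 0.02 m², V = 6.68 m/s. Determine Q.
Formula: Q = A V
Q = 0.02·6.68·1000 = 133.6 L/s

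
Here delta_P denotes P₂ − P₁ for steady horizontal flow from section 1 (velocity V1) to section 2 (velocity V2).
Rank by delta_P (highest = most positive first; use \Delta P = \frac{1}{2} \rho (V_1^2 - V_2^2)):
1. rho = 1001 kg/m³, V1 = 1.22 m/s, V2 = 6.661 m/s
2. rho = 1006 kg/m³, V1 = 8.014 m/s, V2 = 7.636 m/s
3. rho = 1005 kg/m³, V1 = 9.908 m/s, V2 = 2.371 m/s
Case 1: delta_P = -21.46 kPa
Case 2: delta_P = 2.976 kPa
Case 3: delta_P = 46.5 kPa
Ranking (highest first): 3, 2, 1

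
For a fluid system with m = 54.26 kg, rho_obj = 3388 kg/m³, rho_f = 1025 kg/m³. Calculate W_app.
Formula: W_{app} = mg\left(1 - \frac{\rho_f}{\rho_{obj}}\right)
W_app = 54.26·9.81·(1 − 1025/3388) = 371.3 N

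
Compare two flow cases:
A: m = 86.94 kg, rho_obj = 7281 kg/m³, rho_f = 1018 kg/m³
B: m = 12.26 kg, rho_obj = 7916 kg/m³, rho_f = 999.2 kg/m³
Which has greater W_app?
W_app(A) = 733.6 N, W_app(B) = 105.1 N. Answer: A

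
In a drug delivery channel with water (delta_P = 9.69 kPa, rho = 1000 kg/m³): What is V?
Formula: V = \sqrt{\frac{2 \Delta P}{\rho}}
V = √(2·(9.69·1000)/1000) = 4.402 m/s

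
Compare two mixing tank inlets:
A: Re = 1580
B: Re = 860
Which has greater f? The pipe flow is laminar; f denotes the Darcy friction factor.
f(A) = 0.04051, f(B) = 0.07442. Answer: B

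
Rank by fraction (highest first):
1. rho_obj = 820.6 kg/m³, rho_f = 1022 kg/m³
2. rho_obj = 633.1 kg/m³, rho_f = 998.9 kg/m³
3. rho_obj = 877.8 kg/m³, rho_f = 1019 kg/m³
Case 1: fraction = 0.8029
Case 2: fraction = 0.6338
Case 3: fraction = 0.8614
Ranking (highest first): 3, 1, 2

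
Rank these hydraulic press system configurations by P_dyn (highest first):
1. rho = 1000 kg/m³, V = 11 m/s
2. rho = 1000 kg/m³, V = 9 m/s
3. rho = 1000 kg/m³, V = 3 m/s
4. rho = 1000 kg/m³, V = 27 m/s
Case 1: P_dyn = 60.5 kPa
Case 2: P_dyn = 40.5 kPa
Case 3: P_dyn = 4.5 kPa
Case 4: P_dyn = 364.5 kPa
Ranking (highest first): 4, 1, 2, 3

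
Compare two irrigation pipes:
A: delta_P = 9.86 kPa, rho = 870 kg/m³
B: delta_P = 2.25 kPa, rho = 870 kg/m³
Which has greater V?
V(A) = 4.761 m/s, V(B) = 2.274 m/s. Answer: A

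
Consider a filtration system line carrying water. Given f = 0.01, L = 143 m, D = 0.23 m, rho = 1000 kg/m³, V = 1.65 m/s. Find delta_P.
Formula: \Delta P = f \frac{L}{D} \frac{\rho V^2}{2}
delta_P = 0.01·(143/0.23)·0.5·1000·1.65²/1000 = 8.463 kPa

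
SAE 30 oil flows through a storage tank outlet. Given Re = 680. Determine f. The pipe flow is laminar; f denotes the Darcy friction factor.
Formula: f = \frac{64}{Re}
f = 64/680 = 0.09412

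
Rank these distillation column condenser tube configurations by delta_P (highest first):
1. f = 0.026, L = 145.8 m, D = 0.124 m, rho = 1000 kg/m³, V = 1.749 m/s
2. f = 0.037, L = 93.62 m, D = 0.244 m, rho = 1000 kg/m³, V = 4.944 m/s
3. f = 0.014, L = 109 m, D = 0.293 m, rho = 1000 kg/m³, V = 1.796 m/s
Case 1: delta_P = 46.76 kPa
Case 2: delta_P = 173.5 kPa
Case 3: delta_P = 8.4 kPa
Ranking (highest first): 2, 1, 3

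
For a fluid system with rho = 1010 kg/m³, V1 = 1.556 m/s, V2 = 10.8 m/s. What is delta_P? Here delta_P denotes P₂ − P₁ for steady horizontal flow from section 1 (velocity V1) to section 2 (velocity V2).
Formula: \Delta P = \frac{1}{2} \rho (V_1^2 - V_2^2)
delta_P = 0.5·1010·(1.556² − 10.8²)/1000 = -57.68 kPa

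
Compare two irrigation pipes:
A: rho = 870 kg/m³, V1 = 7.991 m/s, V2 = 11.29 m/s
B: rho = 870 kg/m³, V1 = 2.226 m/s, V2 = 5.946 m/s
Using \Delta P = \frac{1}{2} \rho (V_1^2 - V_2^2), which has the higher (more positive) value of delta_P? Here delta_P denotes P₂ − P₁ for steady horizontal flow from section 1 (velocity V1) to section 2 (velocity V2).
delta_P(A) = -27.67 kPa, delta_P(B) = -13.22 kPa. Answer: B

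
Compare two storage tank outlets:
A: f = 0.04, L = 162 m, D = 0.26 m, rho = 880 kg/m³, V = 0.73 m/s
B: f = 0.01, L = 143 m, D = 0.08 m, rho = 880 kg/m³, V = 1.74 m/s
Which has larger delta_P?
delta_P(A) = 5.844 kPa, delta_P(B) = 23.81 kPa. Answer: B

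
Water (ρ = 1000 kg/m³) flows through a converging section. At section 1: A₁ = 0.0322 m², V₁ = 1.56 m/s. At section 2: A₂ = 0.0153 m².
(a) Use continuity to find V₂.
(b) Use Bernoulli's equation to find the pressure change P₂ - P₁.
(a) Continuity: A₁V₁=A₂V₂ -> V₂=A₁V₁/A₂=0.0322*1.56/0.0153=3.28 m/s
(b) Bernoulli: P₂-P₁=0.5*rho*(V₁^2-V₂^2)/1000=0.5*1000*(1.56^2-3.28^2)/1000=-4.162 kPa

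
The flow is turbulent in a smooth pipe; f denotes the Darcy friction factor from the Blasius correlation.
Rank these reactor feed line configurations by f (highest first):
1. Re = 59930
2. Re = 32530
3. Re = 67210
Case 1: f = 0.0202
Case 2: f = 0.02353
Case 3: f = 0.01963
Ranking (highest first): 2, 1, 3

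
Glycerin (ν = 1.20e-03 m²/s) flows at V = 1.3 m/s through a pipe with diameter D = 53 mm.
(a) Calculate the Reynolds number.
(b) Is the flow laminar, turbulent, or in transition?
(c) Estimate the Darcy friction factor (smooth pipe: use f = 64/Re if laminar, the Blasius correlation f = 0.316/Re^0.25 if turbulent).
(a) Re = V·D/ν = 1.3·0.053/1.20e-03 = 57.417
(b) Flow regime: laminar (Re < 2300)
(c) Friction factor: f = 64/Re = 64/57.417 = 1.115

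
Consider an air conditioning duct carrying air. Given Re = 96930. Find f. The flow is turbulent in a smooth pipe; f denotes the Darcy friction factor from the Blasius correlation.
Formula: f = \frac{0.316}{Re^{0.25}}
f = 0.316/96930^0.25 = 0.01791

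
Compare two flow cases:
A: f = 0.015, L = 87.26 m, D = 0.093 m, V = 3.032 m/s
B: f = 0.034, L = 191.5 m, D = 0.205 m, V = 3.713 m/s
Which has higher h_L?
h_L(A) = 6.595 m, h_L(B) = 22.32 m. Answer: B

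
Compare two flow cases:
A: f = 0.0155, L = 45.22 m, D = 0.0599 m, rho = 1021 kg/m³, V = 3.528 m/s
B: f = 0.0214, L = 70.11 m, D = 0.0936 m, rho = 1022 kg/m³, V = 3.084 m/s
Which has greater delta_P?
delta_P(A) = 74.35 kPa, delta_P(B) = 77.91 kPa. Answer: B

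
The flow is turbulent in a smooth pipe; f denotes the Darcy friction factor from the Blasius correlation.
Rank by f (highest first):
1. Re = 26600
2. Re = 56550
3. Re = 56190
Case 1: f = 0.02474
Case 2: f = 0.02049
Case 3: f = 0.02052
Ranking (highest first): 1, 3, 2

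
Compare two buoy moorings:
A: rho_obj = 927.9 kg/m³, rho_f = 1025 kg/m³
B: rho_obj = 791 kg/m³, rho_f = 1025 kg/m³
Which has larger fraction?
fraction(A) = 0.9053, fraction(B) = 0.7717. Answer: A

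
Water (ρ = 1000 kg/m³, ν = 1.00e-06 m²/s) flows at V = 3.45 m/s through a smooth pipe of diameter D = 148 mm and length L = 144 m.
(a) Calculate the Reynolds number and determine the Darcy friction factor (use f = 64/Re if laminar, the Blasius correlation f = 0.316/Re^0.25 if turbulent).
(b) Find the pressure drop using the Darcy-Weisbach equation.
(a) Re = V·D/ν = 3.45·0.148/1.00e-06 = 510600 → turbulent (Re > 4000); f = 0.316/Re^0.25 = 0.316/510600^0.25 = 0.011821 (Blasius is strictly valid for Re ≲ 1e5; used here as the smooth-pipe estimate the problem specifies)
(b) Darcy-Weisbach: ΔP = f·(L/D)·½ρV²/1000 = 0.011821·(144/0.148)·½·1000·3.45²/1000 = 68.45 kPa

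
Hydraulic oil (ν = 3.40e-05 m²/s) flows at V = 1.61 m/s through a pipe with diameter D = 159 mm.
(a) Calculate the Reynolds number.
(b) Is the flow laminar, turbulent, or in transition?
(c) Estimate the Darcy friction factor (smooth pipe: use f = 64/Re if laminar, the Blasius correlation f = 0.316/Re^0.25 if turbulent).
(a) Re = V·D/ν = 1.61·0.159/3.40e-05 = 7529.1
(b) Flow regime: turbulent (Re > 4000)
(c) Friction factor: f = 0.316/Re^0.25 = 0.316/7529.1^0.25 = 0.03392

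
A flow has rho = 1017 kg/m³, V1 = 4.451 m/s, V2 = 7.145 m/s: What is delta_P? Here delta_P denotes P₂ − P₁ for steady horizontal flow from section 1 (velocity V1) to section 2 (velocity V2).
Formula: \Delta P = \frac{1}{2} \rho (V_1^2 - V_2^2)
delta_P = 0.5·1017·(4.451² − 7.145²)/1000 = -15.89 kPa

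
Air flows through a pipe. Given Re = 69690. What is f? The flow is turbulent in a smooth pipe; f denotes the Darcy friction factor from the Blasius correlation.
Formula: f = \frac{0.316}{Re^{0.25}}
f = 0.316/69690^0.25 = 0.01945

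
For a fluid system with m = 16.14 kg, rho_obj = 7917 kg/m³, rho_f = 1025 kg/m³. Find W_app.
Formula: W_{app} = mg\left(1 - \frac{\rho_f}{\rho_{obj}}\right)
W_app = 16.14·9.81·(1 − 1025/7917) = 137.8 N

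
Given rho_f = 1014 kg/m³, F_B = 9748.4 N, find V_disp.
Formula: F_B = \rho_f g V_{disp}
Substituting knowns: 9748.4 = 1014·9.81·V_disp
Solving for V_disp: V_disp = 9748.4/(1014·9.81) = 0.98 m³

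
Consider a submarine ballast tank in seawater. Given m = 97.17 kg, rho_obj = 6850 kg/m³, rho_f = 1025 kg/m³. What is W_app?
Formula: W_{app} = mg\left(1 - \frac{\rho_f}{\rho_{obj}}\right)
W_app = 97.17·9.81·(1 − 1025/6850) = 810.6 N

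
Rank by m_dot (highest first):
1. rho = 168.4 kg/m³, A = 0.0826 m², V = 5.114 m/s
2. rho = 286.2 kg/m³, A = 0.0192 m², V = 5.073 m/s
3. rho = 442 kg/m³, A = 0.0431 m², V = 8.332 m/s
Case 1: m_dot = 71.13 kg/s
Case 2: m_dot = 27.88 kg/s
Case 3: m_dot = 158.7 kg/s
Ranking (highest first): 3, 1, 2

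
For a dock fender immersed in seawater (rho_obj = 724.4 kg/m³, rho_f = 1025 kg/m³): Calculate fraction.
Formula: f_{sub} = \frac{\rho_{obj}}{\rho_f}
fraction = 724.4/1025 = 0.7067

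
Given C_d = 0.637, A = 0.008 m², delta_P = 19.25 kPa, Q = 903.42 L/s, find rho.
Formula: Q = C_d A \sqrt{\frac{2 \Delta P}{\rho}}
Substituting knowns: 903.42 = 0.637·0.008·√(2·(19.25·1000)/rho)·1000
Solving for rho: rho = 2·(19.25·1000)/((903.42/1000)/(0.637·0.008))² = 1.225 kg/m³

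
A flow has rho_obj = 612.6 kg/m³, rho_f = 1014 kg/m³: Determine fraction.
Formula: f_{sub} = \frac{\rho_{obj}}{\rho_f}
fraction = 612.6/1014 = 0.6041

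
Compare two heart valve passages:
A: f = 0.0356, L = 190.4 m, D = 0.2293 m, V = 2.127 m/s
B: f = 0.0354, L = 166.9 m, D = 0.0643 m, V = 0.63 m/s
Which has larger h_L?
h_L(A) = 6.816 m, h_L(B) = 1.859 m. Answer: A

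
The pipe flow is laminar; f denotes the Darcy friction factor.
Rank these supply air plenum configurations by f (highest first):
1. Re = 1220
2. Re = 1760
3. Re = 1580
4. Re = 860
Case 1: f = 0.05246
Case 2: f = 0.03636
Case 3: f = 0.04051
Case 4: f = 0.07442
Ranking (highest first): 4, 1, 3, 2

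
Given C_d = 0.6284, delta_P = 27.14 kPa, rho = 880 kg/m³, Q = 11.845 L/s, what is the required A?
Formula: Q = C_d A \sqrt{\frac{2 \Delta P}{\rho}}
Substituting knowns: 11.845 = 0.6284·A·√(2·(27.14·1000)/880)·1000
Solving for A: A = (11.845/1000)/(0.6284·√(2·(27.14·1000)/880)) = 0.0024 m²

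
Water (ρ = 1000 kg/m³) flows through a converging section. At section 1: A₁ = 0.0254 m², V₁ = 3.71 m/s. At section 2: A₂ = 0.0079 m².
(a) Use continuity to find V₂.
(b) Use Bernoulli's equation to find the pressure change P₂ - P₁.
(a) Continuity: A₁V₁=A₂V₂ -> V₂=A₁V₁/A₂=0.0254*3.71/0.0079=11.93 m/s
(b) Bernoulli: P₂-P₁=0.5*rho*(V₁^2-V₂^2)/1000=0.5*1000*(3.71^2-11.93^2)/1000=-64.28 kPa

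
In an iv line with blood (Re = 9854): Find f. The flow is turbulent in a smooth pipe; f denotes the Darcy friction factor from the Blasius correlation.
Formula: f = \frac{0.316}{Re^{0.25}}
f = 0.316/9854^0.25 = 0.03172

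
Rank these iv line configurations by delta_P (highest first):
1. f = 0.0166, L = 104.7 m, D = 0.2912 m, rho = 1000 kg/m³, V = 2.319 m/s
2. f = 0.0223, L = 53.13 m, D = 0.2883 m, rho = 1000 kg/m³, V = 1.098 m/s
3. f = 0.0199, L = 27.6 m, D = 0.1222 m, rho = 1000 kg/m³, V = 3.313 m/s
Case 1: delta_P = 16.05 kPa
Case 2: delta_P = 2.477 kPa
Case 3: delta_P = 24.67 kPa
Ranking (highest first): 3, 1, 2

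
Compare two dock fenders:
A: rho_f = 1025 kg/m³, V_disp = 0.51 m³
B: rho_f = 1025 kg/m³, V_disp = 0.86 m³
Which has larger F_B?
F_B(A) = 5128 N, F_B(B) = 8648 N. Answer: B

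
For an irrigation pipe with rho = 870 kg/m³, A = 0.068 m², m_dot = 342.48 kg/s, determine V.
Formula: \dot{m} = \rho A V
Substituting knowns: 342.48 = 870·0.068·V
Solving for V: V = 342.48/(870·0.068) = 5.789 m/s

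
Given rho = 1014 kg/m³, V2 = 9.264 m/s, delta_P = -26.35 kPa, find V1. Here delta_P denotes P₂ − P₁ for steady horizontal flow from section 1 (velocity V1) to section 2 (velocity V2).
Formula: \Delta P = \frac{1}{2} \rho (V_1^2 - V_2^2)
Substituting knowns: -26.35 = 0.5·1014·(V1² − 9.264²)/1000
Solving for V1: V1 = √(9.264² + 2·(-26.35·1000)/1014) = 5.818 m/s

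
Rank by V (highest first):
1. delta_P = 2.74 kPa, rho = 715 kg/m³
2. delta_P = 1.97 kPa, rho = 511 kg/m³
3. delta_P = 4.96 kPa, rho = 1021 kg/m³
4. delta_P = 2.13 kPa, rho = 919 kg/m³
Case 1: V = 2.768 m/s
Case 2: V = 2.777 m/s
Case 3: V = 3.117 m/s
Case 4: V = 2.153 m/s
Ranking (highest first): 3, 2, 1, 4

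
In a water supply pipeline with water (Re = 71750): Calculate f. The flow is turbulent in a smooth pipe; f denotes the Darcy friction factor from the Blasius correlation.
Formula: f = \frac{0.316}{Re^{0.25}}
f = 0.316/71750^0.25 = 0.01931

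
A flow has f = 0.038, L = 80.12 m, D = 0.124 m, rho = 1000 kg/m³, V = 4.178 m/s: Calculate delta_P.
Formula: \Delta P = f \frac{L}{D} \frac{\rho V^2}{2}
delta_P = 0.038·(80.12/0.124)·0.5·1000·4.178²/1000 = 214.3 kPa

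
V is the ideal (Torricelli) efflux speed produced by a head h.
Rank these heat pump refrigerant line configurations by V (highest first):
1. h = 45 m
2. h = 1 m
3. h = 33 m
Case 1: V = 29.71 m/s
Case 2: V = 4.429 m/s
Case 3: V = 25.45 m/s
Ranking (highest first): 1, 3, 2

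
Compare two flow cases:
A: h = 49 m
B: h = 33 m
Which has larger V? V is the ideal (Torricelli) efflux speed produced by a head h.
V(A) = 31.01 m/s, V(B) = 25.45 m/s. Answer: A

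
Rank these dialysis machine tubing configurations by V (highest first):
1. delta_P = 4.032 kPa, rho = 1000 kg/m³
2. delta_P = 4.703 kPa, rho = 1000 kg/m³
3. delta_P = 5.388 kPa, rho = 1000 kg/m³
Case 1: V = 2.84 m/s
Case 2: V = 3.067 m/s
Case 3: V = 3.283 m/s
Ranking (highest first): 3, 2, 1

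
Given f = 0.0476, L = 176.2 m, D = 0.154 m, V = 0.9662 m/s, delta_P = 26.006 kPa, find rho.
Formula: \Delta P = f \frac{L}{D} \frac{\rho V^2}{2}
Substituting knowns: 26.006 = 0.0476·(176.2/0.154)·0.5·rho·0.9662²/1000
Solving for rho: rho = (26.006·1000)/(0.0476·(176.2/0.154)·0.5·0.9662²) = 1023 kg/m³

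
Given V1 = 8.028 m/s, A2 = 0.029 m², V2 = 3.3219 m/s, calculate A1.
Formula: V_2 = \frac{A_1 V_1}{A_2}
Substituting knowns: 3.3219 = A1·8.028/0.029
Solving for A1: A1 = 3.3219·0.029/8.028 = 0.012 m²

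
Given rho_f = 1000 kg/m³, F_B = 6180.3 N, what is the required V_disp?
Formula: F_B = \rho_f g V_{disp}
Substituting knowns: 6180.3 = 1000·9.81·V_disp
Solving for V_disp: V_disp = 6180.3/(1000·9.81) = 0.63 m³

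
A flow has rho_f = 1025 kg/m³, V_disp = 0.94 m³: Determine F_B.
Formula: F_B = \rho_f g V_{disp}
F_B = 1025·9.81·0.94 = 9452 N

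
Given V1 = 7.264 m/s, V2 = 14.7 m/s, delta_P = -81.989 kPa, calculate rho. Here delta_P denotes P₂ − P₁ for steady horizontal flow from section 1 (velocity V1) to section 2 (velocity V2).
Formula: \Delta P = \frac{1}{2} \rho (V_1^2 - V_2^2)
Substituting knowns: -81.989 = 0.5·rho·(7.264² − 14.7²)/1000
Solving for rho: rho = 2·(-81.989·1000)/(7.264² − 14.7²) = 1004 kg/m³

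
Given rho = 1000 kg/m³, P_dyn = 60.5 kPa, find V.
Formula: P_{dyn} = \frac{1}{2} \rho V^2
Substituting knowns: 60.5 = 0.5·1000·V²/1000
Solving for V: V = √(2·(60.5·1000)/1000) = 11 m/s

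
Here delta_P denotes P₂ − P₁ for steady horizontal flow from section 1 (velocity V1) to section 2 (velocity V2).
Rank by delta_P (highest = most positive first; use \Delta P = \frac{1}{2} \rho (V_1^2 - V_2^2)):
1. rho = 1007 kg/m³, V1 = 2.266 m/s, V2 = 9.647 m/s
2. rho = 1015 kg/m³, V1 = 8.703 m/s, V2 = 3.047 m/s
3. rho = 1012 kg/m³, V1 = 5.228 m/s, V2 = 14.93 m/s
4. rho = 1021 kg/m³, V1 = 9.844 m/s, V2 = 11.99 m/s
Case 1: delta_P = -44.27 kPa
Case 2: delta_P = 33.73 kPa
Case 3: delta_P = -98.96 kPa
Case 4: delta_P = -23.92 kPa
Ranking (highest first): 2, 4, 1, 3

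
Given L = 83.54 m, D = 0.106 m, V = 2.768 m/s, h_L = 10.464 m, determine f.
Formula: h_L = f \frac{L}{D} \frac{V^2}{2g}
Substituting knowns: 10.464 = f·(83.54/0.106)·2.768²/(2·9.81)
Solving for f: f = 10.464·2·9.81/((83.54/0.106)·2.768²) = 0.034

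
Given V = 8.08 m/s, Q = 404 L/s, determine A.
Formula: Q = A V
Substituting knowns: 404 = A·8.08·1000
Solving for A: A = (404/1000)/8.08 = 0.05 m²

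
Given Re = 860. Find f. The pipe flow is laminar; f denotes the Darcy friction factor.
Formula: f = \frac{64}{Re}
f = 64/860 = 0.07442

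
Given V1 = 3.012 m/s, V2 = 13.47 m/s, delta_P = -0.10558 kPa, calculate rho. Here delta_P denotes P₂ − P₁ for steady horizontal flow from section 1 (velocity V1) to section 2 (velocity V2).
Formula: \Delta P = \frac{1}{2} \rho (V_1^2 - V_2^2)
Substituting knowns: -0.10558 = 0.5·rho·(3.012² − 13.47²)/1000
Solving for rho: rho = 2·(-0.10558·1000)/(3.012² − 13.47²) = 1.225 kg/m³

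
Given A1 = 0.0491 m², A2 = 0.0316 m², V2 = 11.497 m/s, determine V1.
Formula: V_2 = \frac{A_1 V_1}{A_2}
Substituting knowns: 11.497 = 0.0491·V1/0.0316
Solving for V1: V1 = 11.497·0.0316/0.0491 = 7.399 m/s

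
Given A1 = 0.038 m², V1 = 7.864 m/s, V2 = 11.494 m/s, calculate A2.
Formula: V_2 = \frac{A_1 V_1}{A_2}
Substituting knowns: 11.494 = 0.038·7.864/A2
Solving for A2: A2 = 0.038·7.864/11.494 = 0.026 m²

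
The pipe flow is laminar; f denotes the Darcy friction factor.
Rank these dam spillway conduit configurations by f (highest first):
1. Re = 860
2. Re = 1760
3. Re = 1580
Case 1: f = 0.07442
Case 2: f = 0.03636
Case 3: f = 0.04051
Ranking (highest first): 1, 3, 2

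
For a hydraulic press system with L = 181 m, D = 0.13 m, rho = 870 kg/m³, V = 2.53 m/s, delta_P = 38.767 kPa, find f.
Formula: \Delta P = f \frac{L}{D} \frac{\rho V^2}{2}
Substituting knowns: 38.767 = f·(181/0.13)·0.5·870·2.53²/1000
Solving for f: f = (38.767·1000)/((181/0.13)·0.5·870·2.53²) = 0.01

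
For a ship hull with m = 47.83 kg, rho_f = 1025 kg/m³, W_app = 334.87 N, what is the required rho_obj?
Formula: W_{app} = mg\left(1 - \frac{\rho_f}{\rho_{obj}}\right)
Substituting knowns: 334.87 = 47.83·9.81·(1 − 1025/rho_obj)
Solving for rho_obj: rho_obj = 1025/(1 − 334.87/(47.83·9.81)) = 3580 kg/m³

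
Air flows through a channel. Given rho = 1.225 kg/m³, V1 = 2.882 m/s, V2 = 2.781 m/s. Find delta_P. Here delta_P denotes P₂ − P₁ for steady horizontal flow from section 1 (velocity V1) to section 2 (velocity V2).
Formula: \Delta P = \frac{1}{2} \rho (V_1^2 - V_2^2)
delta_P = 0.5·1.225·(2.882² − 2.781²)/1000 = 0.0003503 kPa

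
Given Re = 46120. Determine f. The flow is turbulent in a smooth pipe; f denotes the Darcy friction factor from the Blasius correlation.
Formula: f = \frac{0.316}{Re^{0.25}}
f = 0.316/46120^0.25 = 0.02156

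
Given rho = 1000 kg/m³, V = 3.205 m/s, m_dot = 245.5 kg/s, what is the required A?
Formula: \dot{m} = \rho A V
Substituting knowns: 245.5 = 1000·A·3.205
Solving for A: A = 245.5/(1000·3.205) = 0.0766 m²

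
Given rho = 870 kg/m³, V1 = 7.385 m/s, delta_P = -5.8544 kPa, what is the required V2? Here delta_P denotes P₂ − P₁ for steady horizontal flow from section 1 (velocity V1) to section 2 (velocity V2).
Formula: \Delta P = \frac{1}{2} \rho (V_1^2 - V_2^2)
Substituting knowns: -5.8544 = 0.5·870·(7.385² − V2²)/1000
Solving for V2: V2 = √(7.385² − 2·(-5.8544·1000)/870) = 8.246 m/s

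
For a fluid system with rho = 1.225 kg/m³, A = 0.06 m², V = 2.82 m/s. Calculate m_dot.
Formula: \dot{m} = \rho A V
m_dot = 1.225·0.06·2.82 = 0.2073 kg/s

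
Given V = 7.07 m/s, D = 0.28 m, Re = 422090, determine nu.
Formula: Re = \frac{V D}{\nu}
Substituting knowns: 422090 = 7.07·0.28/nu
Solving for nu: nu = 7.07·0.28/422090 = 4.690e-06 m²/s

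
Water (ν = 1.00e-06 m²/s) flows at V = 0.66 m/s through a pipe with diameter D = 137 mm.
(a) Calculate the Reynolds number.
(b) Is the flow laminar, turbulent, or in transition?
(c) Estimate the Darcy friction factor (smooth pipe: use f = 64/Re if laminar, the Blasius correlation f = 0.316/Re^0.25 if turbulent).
(a) Re = V·D/ν = 0.66·0.137/1.00e-06 = 90420
(b) Flow regime: turbulent (Re > 4000)
(c) Friction factor: f = 0.316/Re^0.25 = 0.316/90420^0.25 = 0.01822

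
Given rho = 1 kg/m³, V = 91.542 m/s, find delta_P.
Formula: V = \sqrt{\frac{2 \Delta P}{\rho}}
Substituting knowns: 91.542 = √(2·(delta_P·1000)/1)
Solving for delta_P: delta_P = 91.542²·1/2/1000 = 4.19 kPa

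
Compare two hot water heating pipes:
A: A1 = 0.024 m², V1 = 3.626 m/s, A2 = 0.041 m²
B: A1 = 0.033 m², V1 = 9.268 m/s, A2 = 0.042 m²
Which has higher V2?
V2(A) = 2.123 m/s, V2(B) = 7.282 m/s. Answer: B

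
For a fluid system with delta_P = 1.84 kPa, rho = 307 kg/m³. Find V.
Formula: V = \sqrt{\frac{2 \Delta P}{\rho}}
V = √(2·(1.84·1000)/307) = 3.462 m/s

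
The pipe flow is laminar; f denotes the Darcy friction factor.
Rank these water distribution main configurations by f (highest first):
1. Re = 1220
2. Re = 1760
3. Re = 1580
Case 1: f = 0.05246
Case 2: f = 0.03636
Case 3: f = 0.04051
Ranking (highest first): 1, 3, 2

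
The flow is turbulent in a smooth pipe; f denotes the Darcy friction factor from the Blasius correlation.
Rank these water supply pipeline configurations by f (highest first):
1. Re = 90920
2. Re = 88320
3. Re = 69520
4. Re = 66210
Case 1: f = 0.0182
Case 2: f = 0.01833
Case 3: f = 0.01946
Case 4: f = 0.0197
Ranking (highest first): 4, 3, 2, 1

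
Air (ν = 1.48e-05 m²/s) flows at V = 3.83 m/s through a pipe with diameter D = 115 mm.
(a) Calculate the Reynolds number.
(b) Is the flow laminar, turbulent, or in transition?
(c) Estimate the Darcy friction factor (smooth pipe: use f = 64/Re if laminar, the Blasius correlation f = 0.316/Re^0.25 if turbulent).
(a) Re = V·D/ν = 3.83·0.115/1.48e-05 = 29760
(b) Flow regime: turbulent (Re > 4000)
(c) Friction factor: f = 0.316/Re^0.25 = 0.316/29760^0.25 = 0.02406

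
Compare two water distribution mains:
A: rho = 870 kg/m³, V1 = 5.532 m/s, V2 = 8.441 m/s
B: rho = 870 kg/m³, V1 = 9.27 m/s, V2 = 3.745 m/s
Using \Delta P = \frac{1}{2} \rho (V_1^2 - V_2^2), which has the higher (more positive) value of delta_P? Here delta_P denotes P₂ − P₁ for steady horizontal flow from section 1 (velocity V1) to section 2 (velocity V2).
delta_P(A) = -17.68 kPa, delta_P(B) = 31.28 kPa. Answer: B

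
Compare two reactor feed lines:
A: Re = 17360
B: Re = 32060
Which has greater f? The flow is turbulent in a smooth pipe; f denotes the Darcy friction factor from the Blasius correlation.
f(A) = 0.02753, f(B) = 0.02362. Answer: A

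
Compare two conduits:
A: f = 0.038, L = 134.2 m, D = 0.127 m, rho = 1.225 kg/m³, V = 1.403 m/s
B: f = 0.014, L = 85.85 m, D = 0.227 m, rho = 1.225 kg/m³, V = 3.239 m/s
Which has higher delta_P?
delta_P(A) = 0.04841 kPa, delta_P(B) = 0.03402 kPa. Answer: A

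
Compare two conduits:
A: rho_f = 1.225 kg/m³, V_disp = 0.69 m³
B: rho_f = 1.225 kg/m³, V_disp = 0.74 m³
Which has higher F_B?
F_B(A) = 8.292 N, F_B(B) = 8.893 N. Answer: B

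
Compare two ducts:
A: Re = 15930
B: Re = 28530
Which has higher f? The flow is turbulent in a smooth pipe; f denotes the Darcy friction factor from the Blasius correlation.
f(A) = 0.02813, f(B) = 0.02431. Answer: A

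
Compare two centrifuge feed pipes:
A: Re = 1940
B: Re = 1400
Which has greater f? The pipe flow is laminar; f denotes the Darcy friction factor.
f(A) = 0.03299, f(B) = 0.04571. Answer: B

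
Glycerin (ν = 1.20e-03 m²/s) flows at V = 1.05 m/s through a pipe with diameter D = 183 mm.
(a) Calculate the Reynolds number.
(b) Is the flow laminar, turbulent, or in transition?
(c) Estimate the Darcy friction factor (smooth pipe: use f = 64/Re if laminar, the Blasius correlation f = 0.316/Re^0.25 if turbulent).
(a) Re = V·D/ν = 1.05·0.183/1.20e-03 = 160.13
(b) Flow regime: laminar (Re < 2300)
(c) Friction factor: f = 64/Re = 64/160.13 = 0.3997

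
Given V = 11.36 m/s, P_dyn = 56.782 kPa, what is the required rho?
Formula: P_{dyn} = \frac{1}{2} \rho V^2
Substituting knowns: 56.782 = 0.5·rho·11.36²/1000
Solving for rho: rho = 2·(56.782·1000)/11.36² = 880 kg/m³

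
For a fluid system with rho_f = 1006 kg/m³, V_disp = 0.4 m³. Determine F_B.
Formula: F_B = \rho_f g V_{disp}
F_B = 1006·9.81·0.4 = 3948 N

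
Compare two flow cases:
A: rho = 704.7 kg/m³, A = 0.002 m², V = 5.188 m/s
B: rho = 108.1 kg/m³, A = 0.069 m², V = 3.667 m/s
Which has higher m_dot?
m_dot(A) = 7.312 kg/s, m_dot(B) = 27.35 kg/s. Answer: B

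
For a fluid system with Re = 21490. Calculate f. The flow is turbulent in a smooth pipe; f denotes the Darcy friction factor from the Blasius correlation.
Formula: f = \frac{0.316}{Re^{0.25}}
f = 0.316/21490^0.25 = 0.0261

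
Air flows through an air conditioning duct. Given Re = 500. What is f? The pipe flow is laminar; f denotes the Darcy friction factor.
Formula: f = \frac{64}{Re}
f = 64/500 = 0.128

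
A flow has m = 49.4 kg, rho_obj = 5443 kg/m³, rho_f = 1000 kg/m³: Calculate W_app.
Formula: W_{app} = mg\left(1 - \frac{\rho_f}{\rho_{obj}}\right)
W_app = 49.4·9.81·(1 − 1000/5443) = 395.6 N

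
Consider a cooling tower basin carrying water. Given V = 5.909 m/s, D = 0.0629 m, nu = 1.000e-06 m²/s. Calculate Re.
Formula: Re = \frac{V D}{\nu}
Re = 5.909·0.0629/1.000e-06 = 371676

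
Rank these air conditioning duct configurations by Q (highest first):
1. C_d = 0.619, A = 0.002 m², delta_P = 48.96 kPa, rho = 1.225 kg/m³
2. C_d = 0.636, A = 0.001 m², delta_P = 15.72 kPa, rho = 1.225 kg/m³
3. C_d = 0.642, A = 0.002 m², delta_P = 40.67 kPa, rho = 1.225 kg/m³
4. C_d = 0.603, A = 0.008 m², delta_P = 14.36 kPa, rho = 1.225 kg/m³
Case 1: Q = 350 L/s
Case 2: Q = 101.9 L/s
Case 3: Q = 330.9 L/s
Case 4: Q = 738.6 L/s
Ranking (highest first): 4, 1, 3, 2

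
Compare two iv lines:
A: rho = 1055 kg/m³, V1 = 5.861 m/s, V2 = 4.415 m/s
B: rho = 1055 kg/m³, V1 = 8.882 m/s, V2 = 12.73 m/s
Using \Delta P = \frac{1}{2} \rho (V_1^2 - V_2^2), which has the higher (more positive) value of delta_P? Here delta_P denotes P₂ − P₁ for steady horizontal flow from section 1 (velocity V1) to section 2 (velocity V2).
delta_P(A) = 7.838 kPa, delta_P(B) = -43.87 kPa. Answer: A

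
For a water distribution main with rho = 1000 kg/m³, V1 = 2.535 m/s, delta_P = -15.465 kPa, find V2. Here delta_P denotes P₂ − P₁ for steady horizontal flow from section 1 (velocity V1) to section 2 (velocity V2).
Formula: \Delta P = \frac{1}{2} \rho (V_1^2 - V_2^2)
Substituting knowns: -15.465 = 0.5·1000·(2.535² − V2²)/1000
Solving for V2: V2 = √(2.535² − 2·(-15.465·1000)/1000) = 6.112 m/s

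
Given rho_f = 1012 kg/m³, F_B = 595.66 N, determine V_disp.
Formula: F_B = \rho_f g V_{disp}
Substituting knowns: 595.66 = 1012·9.81·V_disp
Solving for V_disp: V_disp = 595.66/(1012·9.81) = 0.06 m³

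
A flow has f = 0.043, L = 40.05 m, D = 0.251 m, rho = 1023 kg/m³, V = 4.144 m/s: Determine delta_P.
Formula: \Delta P = f \frac{L}{D} \frac{\rho V^2}{2}
delta_P = 0.043·(40.05/0.251)·0.5·1023·4.144²/1000 = 60.27 kPa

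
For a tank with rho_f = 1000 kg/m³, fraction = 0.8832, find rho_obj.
Formula: f_{sub} = \frac{\rho_{obj}}{\rho_f}
Substituting knowns: 0.8832 = rho_obj/1000
Solving for rho_obj: rho_obj = 0.8832·1000 = 883.2 kg/m³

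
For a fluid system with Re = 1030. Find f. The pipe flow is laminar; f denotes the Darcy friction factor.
Formula: f = \frac{64}{Re}
f = 64/1030 = 0.06214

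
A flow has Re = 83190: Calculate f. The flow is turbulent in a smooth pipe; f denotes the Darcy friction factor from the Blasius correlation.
Formula: f = \frac{0.316}{Re^{0.25}}
f = 0.316/83190^0.25 = 0.01861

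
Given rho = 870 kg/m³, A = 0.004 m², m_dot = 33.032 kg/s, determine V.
Formula: \dot{m} = \rho A V
Substituting knowns: 33.032 = 870·0.004·V
Solving for V: V = 33.032/(870·0.004) = 9.492 m/s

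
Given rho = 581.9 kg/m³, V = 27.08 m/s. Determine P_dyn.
Formula: P_{dyn} = \frac{1}{2} \rho V^2
P_dyn = 0.5·581.9·27.08²/1000 = 213.4 kPa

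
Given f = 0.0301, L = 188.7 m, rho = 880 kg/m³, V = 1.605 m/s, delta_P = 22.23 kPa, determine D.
Formula: \Delta P = f \frac{L}{D} \frac{\rho V^2}{2}
Substituting knowns: 22.23 = 0.0301·(188.7/D)·0.5·880·1.605²/1000
Solving for D: D = 0.0301·188.7·0.5·880·1.605²/(22.23·1000) = 0.2896 m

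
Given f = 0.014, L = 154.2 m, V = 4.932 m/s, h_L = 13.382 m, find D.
Formula: h_L = f \frac{L}{D} \frac{V^2}{2g}
Substituting knowns: 13.382 = 0.014·(154.2/D)·4.932²/(2·9.81)
Solving for D: D = 0.014·154.2·4.932²/(2·9.81·13.382) = 0.2 m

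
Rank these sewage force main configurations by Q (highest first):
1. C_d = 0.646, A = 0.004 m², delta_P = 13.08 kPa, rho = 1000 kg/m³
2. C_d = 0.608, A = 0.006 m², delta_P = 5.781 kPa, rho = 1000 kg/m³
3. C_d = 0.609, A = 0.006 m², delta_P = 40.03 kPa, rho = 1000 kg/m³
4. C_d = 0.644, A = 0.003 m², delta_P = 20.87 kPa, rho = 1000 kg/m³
Case 1: Q = 13.22 L/s
Case 2: Q = 12.4 L/s
Case 3: Q = 32.69 L/s
Case 4: Q = 12.48 L/s
Ranking (highest first): 3, 1, 4, 2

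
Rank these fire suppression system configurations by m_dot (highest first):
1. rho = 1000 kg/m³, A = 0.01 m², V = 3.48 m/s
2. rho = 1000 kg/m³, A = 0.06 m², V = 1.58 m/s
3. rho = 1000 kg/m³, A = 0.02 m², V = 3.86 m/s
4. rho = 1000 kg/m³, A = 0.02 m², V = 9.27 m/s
Case 1: m_dot = 34.8 kg/s
Case 2: m_dot = 94.8 kg/s
Case 3: m_dot = 77.2 kg/s
Case 4: m_dot = 185.4 kg/s
Ranking (highest first): 4, 2, 3, 1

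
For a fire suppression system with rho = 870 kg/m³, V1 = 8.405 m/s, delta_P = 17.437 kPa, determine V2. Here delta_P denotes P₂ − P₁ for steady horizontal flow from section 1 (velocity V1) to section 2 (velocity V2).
Formula: \Delta P = \frac{1}{2} \rho (V_1^2 - V_2^2)
Substituting knowns: 17.437 = 0.5·870·(8.405² − V2²)/1000
Solving for V2: V2 = √(8.405² − 2·(17.437·1000)/870) = 5.528 m/s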